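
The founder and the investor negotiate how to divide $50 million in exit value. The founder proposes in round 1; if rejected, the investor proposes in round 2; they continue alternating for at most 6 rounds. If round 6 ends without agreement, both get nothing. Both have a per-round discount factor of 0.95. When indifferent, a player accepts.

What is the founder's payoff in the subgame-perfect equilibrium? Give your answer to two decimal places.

6.79

Round 6 (the investor proposes): rejection yields 0 for the founder; the investor offers 0 and keeps 50.
Round 5 (the founder proposes): the investor can get 50 next round, worth 0.95 × 50 = 47.5 now, so the founder offers 47.5, keeping 2.5.
Round 4 (the investor proposes): the founder can get 2.5 next round, worth 0.95 × 2.5 = 2.375 now. The investor offers 2.375 and keeps 50 − 2.375 = 47.625.
Round 3 (the founder proposes): the investor can get 47.625 next round, worth 0.95 × 47.625 = 45.24375 now, so the founder offers 45.24375, keeping 4.75625.
Round 2 (the investor proposes): the founder can get 4.75625 next round, worth 0.95 × 4.75625 = 4.5184375 now; the investor offers that and keeps 45.4815625.
Round 1 (the founder proposes): the investor can get 45.4815625 next round, worth 0.95 × 45.4815625 = 43.207484375 now; the founder offers that and keeps 6.792515625.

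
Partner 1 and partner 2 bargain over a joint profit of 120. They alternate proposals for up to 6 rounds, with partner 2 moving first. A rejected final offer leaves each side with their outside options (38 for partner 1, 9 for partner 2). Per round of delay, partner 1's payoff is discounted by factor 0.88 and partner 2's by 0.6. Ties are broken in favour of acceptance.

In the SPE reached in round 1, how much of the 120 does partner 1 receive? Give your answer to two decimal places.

Round 6 (partner 1 proposes): partner 2 gets 9 if talks fail, so partner 1 offers 9 and keeps 111.
Round 5 (partner 2 proposes): partner 1 can get 111 next round, worth 0.88 × 111 = 97.68 now, so partner 2 offers 97.68, keeping 22.32.
Round 4 (partner 1 proposes): partner 2 can get 22.32 next round, worth 0.6 × 22.32 = 13.392 now, so partner 1 offers 13.392, keeping 106.608.
Round 3 (partner 2 proposes): partner 1 can get 106.608 next round, worth 0.88 × 106.608 = 93.81504 now. Partner 2 offers 93.81504 and keeps 120 − 93.81504 = 26.18496.
Round 2 (partner 1 proposes): partner 2 can get 26.18496 next round, worth 0.6 × 26.18496 = 15.710976 now; partner 1 offers that and keeps 104.289024.
Round 1 (partner 2 proposes): partner 1 can get 104.289024 next round, worth 0.88 × 104.289024 = 91.77434112 now. Partner 2 offers 91.77434112 and keeps 120 − 91.77434112 = 28.22565888.

91.77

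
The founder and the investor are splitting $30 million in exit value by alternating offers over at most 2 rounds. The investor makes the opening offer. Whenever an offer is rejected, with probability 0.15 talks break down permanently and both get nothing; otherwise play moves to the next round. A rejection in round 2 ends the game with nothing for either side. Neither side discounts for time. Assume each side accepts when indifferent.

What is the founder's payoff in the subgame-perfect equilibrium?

25.5

Round 2 (the founder proposes): rejection yields 0 for the investor; the founder offers 0 and keeps 30.
Round 1 (the investor proposes): rejecting gives the founder an expected 0.85 × 30 = 25.5; the investor offers that and keeps 4.5.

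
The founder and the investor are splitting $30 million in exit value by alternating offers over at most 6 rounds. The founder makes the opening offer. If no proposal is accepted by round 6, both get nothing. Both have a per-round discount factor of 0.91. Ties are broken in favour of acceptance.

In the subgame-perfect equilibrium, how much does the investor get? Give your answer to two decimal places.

23.21

Round 6 (the investor proposes): rejection yields 0 for the founder; the investor offers 0 and keeps 30.
Round 5 (the founder proposes): the investor can get 30 next round, worth 0.91 × 30 = 27.3 now; the founder offers that and keeps 2.7.
Round 4 (the investor proposes): the founder can get 2.7 next round, worth 0.91 × 2.7 = 2.457 now. The investor offers 2.457 and keeps 30 − 2.457 = 27.543.
Round 3 (the founder proposes): the investor can get 27.543 next round, worth 0.91 × 27.543 = 25.06413 now, so the founder offers 25.06413, keeping 4.93587.
Round 2 (the investor proposes): the founder can get 4.93587 next round, worth 0.91 × 4.93587 = 4.4916417 now, so the investor offers 4.4916417, keeping 25.5083583.
Round 1 (the founder proposes): the investor can get 25.5083583 next round, worth 0.91 × 25.5083583 = 23.212606053 now, so the founder offers 23.212606053, keeping 6.787393947.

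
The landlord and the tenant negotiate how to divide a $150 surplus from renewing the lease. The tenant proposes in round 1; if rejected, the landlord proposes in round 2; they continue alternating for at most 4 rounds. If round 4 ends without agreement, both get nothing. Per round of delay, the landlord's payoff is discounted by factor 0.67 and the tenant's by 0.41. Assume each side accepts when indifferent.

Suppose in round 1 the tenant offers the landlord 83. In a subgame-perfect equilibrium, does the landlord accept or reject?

Reject

Round 4 (the landlord proposes): rejection yields 0 for the tenant; the landlord offers 0 and keeps 150.
Round 3 (the tenant proposes): the landlord can get 150 next round, worth 0.67 × 150 = 100.5 now, so the tenant offers 100.5, keeping 49.5.
Round 2 (the landlord proposes): the tenant can get 49.5 next round, worth 0.41 × 49.5 = 20.295 now. The landlord offers 20.295 and keeps 150 − 20.295 = 129.705.
So by rejecting in round 1, the landlord gets 129.705 next round, worth 0.67 × 129.705 = 86.90235 now.
Offer 83 < 86.90235, so the landlord rejects.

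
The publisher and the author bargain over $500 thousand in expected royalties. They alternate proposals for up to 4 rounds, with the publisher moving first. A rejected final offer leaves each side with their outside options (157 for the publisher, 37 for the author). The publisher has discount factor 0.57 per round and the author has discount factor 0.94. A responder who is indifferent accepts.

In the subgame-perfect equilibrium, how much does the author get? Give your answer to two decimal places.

Round 4 (the author proposes): the publisher gets 157 if talks fail, so the author offers 157 and keeps 343.
Round 3 (the publisher proposes): the author can get 343 next round, worth 0.94 × 343 = 322.42 now, so the publisher offers 322.42, keeping 177.58.
Round 2 (the author proposes): the publisher can get 177.58 next round, worth 0.57 × 177.58 = 101.2206 now, so the author offers 101.2206, keeping 398.7794.
Round 1 (the publisher proposes): the author can get 398.7794 next round, worth 0.94 × 398.7794 = 374.852636 now; the publisher offers that and keeps 125.147364.

374.85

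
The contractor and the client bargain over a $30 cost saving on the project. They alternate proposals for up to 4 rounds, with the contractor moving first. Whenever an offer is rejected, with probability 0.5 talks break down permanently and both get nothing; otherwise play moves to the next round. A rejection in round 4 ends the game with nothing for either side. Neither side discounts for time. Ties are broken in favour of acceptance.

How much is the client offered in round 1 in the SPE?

11.25

Round 4 (the client proposes): the contractor will accept anything ≥ 0, so the client offers 0 and keeps 30.
Round 3 (the contractor proposes): rejecting gives the client an expected 0.5 × 30 = 15; the contractor offers that and keeps 15.
Round 2 (the client proposes): rejecting gives the contractor an expected 0.5 × 15 = 7.5. The client offers 7.5 and keeps 30 − 7.5 = 22.5.
Round 1 (the contractor proposes): rejecting gives the client an expected 0.5 × 22.5 = 11.25; the contractor offers that and keeps 18.75.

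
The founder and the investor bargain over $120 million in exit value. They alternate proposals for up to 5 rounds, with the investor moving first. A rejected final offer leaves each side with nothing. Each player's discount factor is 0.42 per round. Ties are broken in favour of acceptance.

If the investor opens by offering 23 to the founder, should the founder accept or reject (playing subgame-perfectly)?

Work out the founder's continuation value if the offer is rejected.
Round 5 (the investor proposes): the founder will accept anything ≥ 0, so the investor offers 0 and keeps 120.
Round 4 (the founder proposes): the investor can get 120 next round, worth 0.42 × 120 = 50.4 now. The founder offers 50.4 and keeps 120 − 50.4 = 69.6.
Round 3 (the investor proposes): the founder can get 69.6 next round, worth 0.42 × 69.6 = 29.232 now, so the investor offers 29.232, keeping 90.768.
Round 2 (the founder proposes): the investor can get 90.768 next round, worth 0.42 × 90.768 = 38.12256 now. The founder offers 38.12256 and keeps 120 − 38.12256 = 81.87744.
So by rejecting in round 1, the founder gets 81.87744 next round, worth 0.42 × 81.87744 = 34.3885248 now.
Offer 23 < 34.3885248, so the founder rejects.

Reject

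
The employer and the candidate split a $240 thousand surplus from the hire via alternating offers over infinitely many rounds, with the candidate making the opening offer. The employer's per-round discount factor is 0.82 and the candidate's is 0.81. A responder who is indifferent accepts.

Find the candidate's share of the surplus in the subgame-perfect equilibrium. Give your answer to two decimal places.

Let x be the candidate's share when the candidate proposes and y be the employer's share when the employer proposes.
The employer accepts iff offered ≥ 0.82·y, so x = 240 − 0.82y. Symmetrically y = 240 − 0.81x.
Substituting: x = 240 − 0.82(240 − 0.81x), giving x(1 − 0.81·0.82) = 240(1 − 0.82).
So x = 240 × 0.18 / 0.3358 ≈ 128.6480, and the employer receives 240 − x ≈ 111.3520.

128.65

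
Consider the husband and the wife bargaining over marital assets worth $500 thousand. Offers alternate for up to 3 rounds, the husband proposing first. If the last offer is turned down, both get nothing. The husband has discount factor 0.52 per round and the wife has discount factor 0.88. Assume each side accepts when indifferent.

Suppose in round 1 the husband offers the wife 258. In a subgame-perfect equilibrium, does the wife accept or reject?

Accept

Round 3 (the husband proposes): the wife will accept anything ≥ 0, so the husband offers 0 and keeps 500.
Round 2 (the wife proposes): the husband can get 500 next round, worth 0.52 × 500 = 260 now. The wife offers 260 and keeps 500 − 260 = 240.
So by rejecting in round 1, the wife gets 240 next round, worth 0.88 × 240 = 211.2 now.
Offer 258 ≥ 211.2, so the wife accepts.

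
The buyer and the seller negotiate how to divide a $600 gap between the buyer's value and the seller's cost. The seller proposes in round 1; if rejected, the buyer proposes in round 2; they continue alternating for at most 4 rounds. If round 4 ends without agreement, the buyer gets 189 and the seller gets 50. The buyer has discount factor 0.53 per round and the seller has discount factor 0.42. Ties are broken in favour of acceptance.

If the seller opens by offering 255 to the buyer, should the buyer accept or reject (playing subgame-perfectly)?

Accept

Round 4 (the buyer proposes): the seller gets 50 if talks fail, so the buyer offers 50 and keeps 550.
Round 3 (the seller proposes): the buyer can get 550 next round, worth 0.53 × 550 = 291.5 now; the seller offers that and keeps 308.5.
Round 2 (the buyer proposes): the seller can get 308.5 next round, worth 0.42 × 308.5 = 129.57 now, so the buyer offers 129.57, keeping 470.43.
So by rejecting in round 1, the buyer gets 470.43 next round, worth 0.53 × 470.43 = 249.3279 now.
Offer 255 ≥ 249.3279, so the buyer accepts.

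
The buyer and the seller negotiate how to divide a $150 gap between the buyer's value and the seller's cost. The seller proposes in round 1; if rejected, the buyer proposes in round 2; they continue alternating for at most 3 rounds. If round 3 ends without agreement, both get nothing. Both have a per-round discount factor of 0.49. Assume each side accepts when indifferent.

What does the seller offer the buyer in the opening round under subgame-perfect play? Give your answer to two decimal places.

37.49

Round 3 (the seller proposes): the buyer will accept anything ≥ 0, so the seller offers 0 and keeps 150.
Round 2 (the buyer proposes): the seller can get 150 next round, worth 0.49 × 150 = 73.5 now, so the buyer offers 73.5, keeping 76.5.
Round 1 (the seller proposes): the buyer can get 76.5 next round, worth 0.49 × 76.5 = 37.485 now. The seller offers 37.485 and keeps 150 − 37.485 = 112.515.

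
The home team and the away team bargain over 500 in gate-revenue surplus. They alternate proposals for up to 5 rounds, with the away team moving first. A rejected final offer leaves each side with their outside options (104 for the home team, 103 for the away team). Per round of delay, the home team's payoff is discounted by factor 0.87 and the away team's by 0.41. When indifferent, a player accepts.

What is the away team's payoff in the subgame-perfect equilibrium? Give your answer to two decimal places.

138.57

Round 5 (the away team proposes): the home team gets 104 if talks fail, so the away team offers 104 and keeps 396.
Round 4 (the home team proposes): the away team can get 396 next round, worth 0.41 × 396 = 162.36 now. The home team offers 162.36 and keeps 500 − 162.36 = 337.64.
Round 3 (the away team proposes): the home team can get 337.64 next round, worth 0.87 × 337.64 = 293.7468 now; the away team offers that and keeps 206.2532.
Round 2 (the home team proposes): the away team can get 206.2532 next round, worth 0.41 × 206.2532 = 84.563812 now, so the home team offers 84.563812, keeping 415.436188.
Round 1 (the away team proposes): the home team can get 415.436188 next round, worth 0.87 × 415.436188 = 361.42948356 now; the away team offers that and keeps 138.57051644.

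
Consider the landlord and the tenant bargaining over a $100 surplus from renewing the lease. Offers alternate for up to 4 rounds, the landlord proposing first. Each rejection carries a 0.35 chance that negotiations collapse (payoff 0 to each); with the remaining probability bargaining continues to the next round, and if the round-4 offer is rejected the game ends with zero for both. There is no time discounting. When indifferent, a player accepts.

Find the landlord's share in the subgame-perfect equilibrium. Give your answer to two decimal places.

49.79

Round 4 (the tenant proposes): rejection yields 0 for the landlord; the tenant offers 0 and keeps 100.
Round 3 (the landlord proposes): rejecting gives the tenant an expected 0.65 × 100 = 65. The landlord offers 65 and keeps 100 − 65 = 35.
Round 2 (the tenant proposes): rejecting gives the landlord an expected 0.65 × 35 = 22.75; the tenant offers that and keeps 77.25.
Round 1 (the landlord proposes): rejecting gives the tenant an expected 0.65 × 77.25 = 50.2125; the landlord offers that and keeps 49.7875.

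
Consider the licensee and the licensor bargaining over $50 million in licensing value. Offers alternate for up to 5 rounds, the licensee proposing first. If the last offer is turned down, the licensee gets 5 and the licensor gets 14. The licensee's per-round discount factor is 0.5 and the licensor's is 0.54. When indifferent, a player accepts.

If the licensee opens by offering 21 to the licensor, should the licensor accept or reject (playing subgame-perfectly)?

Accept

Round 5 (the licensee proposes): the licensor gets 14 if talks fail, so the licensee offers 14 and keeps 36.
Round 4 (the licensor proposes): the licensee can get 36 next round, worth 0.5 × 36 = 18 now. The licensor offers 18 and keeps 50 − 18 = 32.
Round 3 (the licensee proposes): the licensor can get 32 next round, worth 0.54 × 32 = 17.28 now; the licensee offers that and keeps 32.72.
Round 2 (the licensor proposes): the licensee can get 32.72 next round, worth 0.5 × 32.72 = 16.36 now, so the licensor offers 16.36, keeping 33.64.
So by rejecting in round 1, the licensor gets 33.64 next round, worth 0.54 × 33.64 = 18.1656 now.
Offer 21 ≥ 18.1656, so the licensor accepts.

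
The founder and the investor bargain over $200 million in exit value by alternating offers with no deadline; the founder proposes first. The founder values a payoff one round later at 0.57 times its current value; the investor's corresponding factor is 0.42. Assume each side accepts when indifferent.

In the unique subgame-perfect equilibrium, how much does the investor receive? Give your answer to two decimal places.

Let x be the founder's share when the founder proposes and y be the investor's share when the investor proposes.
The investor accepts iff offered ≥ 0.42·y, so x = 200 − 0.42y. Symmetrically y = 200 − 0.57x.
Substituting: x = 200 − 0.42(200 − 0.57x), giving x(1 − 0.57·0.42) = 200(1 − 0.42).
So x = 200 × 0.58 / 0.7606 ≈ 152.5112, and the investor receives 200 − x ≈ 47.4888.

47.49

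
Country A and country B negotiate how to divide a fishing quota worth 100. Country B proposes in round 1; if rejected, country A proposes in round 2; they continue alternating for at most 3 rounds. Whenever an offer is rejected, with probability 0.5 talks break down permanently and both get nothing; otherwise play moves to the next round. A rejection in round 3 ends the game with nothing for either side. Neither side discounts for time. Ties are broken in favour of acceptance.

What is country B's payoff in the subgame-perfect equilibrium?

Round 3 (country B proposes): country A will accept anything ≥ 0, so country B offers 0 and keeps 100.
Round 2 (country A proposes): rejecting gives country B an expected 0.5 × 100 = 50, so country A offers 50, keeping 50.
Round 1 (country B proposes): rejecting gives country A an expected 0.5 × 50 = 25, so country B offers 25, keeping 75.

75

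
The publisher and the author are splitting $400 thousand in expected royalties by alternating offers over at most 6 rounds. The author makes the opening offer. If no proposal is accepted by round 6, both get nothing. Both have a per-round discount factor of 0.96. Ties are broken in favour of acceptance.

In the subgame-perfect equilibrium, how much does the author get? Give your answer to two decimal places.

Round 6 (the publisher proposes): the author will accept anything ≥ 0, so the publisher offers 0 and keeps 400.
Round 5 (the author proposes): the publisher can get 400 next round, worth 0.96 × 400 = 384 now; the author offers that and keeps 16.
Round 4 (the publisher proposes): the author can get 16 next round, worth 0.96 × 16 = 15.36 now, so the publisher offers 15.36, keeping 384.64.
Round 3 (the author proposes): the publisher can get 384.64 next round, worth 0.96 × 384.64 = 369.2544 now. The author offers 369.2544 and keeps 400 − 369.2544 = 30.7456.
Round 2 (the publisher proposes): the author can get 30.7456 next round, worth 0.96 × 30.7456 = 29.515776 now, so the publisher offers 29.515776, keeping 370.484224.
Round 1 (the author proposes): the publisher can get 370.484224 next round, worth 0.96 × 370.484224 = 355.66485504 now. The author offers 355.66485504 and keeps 400 − 355.66485504 = 44.33514496.

44.34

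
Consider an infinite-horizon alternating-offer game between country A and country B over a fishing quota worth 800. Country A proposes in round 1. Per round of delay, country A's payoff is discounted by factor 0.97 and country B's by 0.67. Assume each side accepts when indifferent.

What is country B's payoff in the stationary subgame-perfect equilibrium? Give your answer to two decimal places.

45.93

In a stationary SPE each proposer offers the other exactly their discounted continuation value.
If country A keeps x when proposing and country B keeps y when proposing, then x = 800 − 0.67y and y = 800 − 0.97x.
Solving: x = 800(1 − 0.67) / (1 − 0.97·0.67) = 264 / 0.3501 ≈ 754.0703.
Country B gets 800 − 754.0703 ≈ 45.9297.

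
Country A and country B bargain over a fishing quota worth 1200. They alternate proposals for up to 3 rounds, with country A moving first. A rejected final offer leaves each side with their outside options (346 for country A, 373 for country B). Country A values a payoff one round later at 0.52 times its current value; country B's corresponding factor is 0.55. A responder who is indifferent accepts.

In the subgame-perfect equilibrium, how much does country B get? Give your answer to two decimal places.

423.48

Solve by backward induction from round 3.
Round 3 (country A proposes): country B gets 373 if talks fail, so country A offers 373 and keeps 827.
Round 2 (country B proposes): country A can get 827 next round, worth 0.52 × 827 = 430.04 now, so country B offers 430.04, keeping 769.96.
Round 1 (country A proposes): country B can get 769.96 next round, worth 0.55 × 769.96 = 423.478 now; country A offers that and keeps 776.522.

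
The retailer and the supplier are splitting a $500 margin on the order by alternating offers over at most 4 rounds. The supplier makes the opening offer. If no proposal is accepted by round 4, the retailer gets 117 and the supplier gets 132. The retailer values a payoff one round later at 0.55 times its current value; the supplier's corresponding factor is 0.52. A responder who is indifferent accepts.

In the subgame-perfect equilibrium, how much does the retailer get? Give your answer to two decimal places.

189.89

Work backward from the last round.
Round 4 (the retailer proposes): the supplier gets 132 if talks fail, so the retailer offers 132 and keeps 368.
Round 3 (the supplier proposes): the retailer can get 368 next round, worth 0.55 × 368 = 202.4 now. The supplier offers 202.4 and keeps 500 − 202.4 = 297.6.
Round 2 (the retailer proposes): the supplier can get 297.6 next round, worth 0.52 × 297.6 = 154.752 now; the retailer offers that and keeps 345.248.
Round 1 (the supplier proposes): the retailer can get 345.248 next round, worth 0.55 × 345.248 = 189.8864 now. The supplier offers 189.8864 and keeps 500 − 189.8864 = 310.1136.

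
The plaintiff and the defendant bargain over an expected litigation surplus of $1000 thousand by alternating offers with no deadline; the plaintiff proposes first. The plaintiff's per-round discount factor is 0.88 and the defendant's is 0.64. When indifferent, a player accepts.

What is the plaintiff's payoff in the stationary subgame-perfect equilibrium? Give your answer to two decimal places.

824.18

When the plaintiff proposes, the defendant accepts any offer worth at least 0.64 times what the defendant would get by proposing next round; and vice versa.
This gives x = 1000 − 0.64y and y = 1000 − 0.88x, where x and y are each side's share when it proposes.
Hence (1 − 0.64·0.88)x = 1000(1 − 0.64), i.e. 0.4368·x = 360.
x ≈ 824.1758; the defendant's share is 1000 − x ≈ 175.8242.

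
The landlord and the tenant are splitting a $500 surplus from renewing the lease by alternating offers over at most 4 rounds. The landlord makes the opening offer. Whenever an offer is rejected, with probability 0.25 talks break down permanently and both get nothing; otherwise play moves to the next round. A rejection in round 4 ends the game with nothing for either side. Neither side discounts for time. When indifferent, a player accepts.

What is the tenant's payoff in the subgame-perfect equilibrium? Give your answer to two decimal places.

Round 4 (the tenant proposes): the landlord will accept anything ≥ 0, so the tenant offers 0 and keeps 500.
Round 3 (the landlord proposes): rejecting gives the tenant an expected 0.75 × 500 = 375. The landlord offers 375 and keeps 500 − 375 = 125.
Round 2 (the tenant proposes): rejecting gives the landlord an expected 0.75 × 125 = 93.75; the tenant offers that and keeps 406.25.
Round 1 (the landlord proposes): rejecting gives the tenant an expected 0.75 × 406.25 = 304.6875. The landlord offers 304.6875 and keeps 500 − 304.6875 = 195.3125.

304.69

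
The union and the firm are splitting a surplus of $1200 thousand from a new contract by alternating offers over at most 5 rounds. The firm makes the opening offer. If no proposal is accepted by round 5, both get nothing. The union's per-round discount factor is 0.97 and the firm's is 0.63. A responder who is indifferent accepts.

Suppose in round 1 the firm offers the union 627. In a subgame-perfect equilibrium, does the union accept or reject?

Round 5 (the firm proposes): rejection yields 0 for the union; the firm offers 0 and keeps 1200.
Round 4 (the union proposes): the firm can get 1200 next round, worth 0.63 × 1200 = 756 now; the union offers that and keeps 444.
Round 3 (the firm proposes): the union can get 444 next round, worth 0.97 × 444 = 430.68 now. The firm offers 430.68 and keeps 1200 − 430.68 = 769.32.
Round 2 (the union proposes): the firm can get 769.32 next round, worth 0.63 × 769.32 = 484.6716 now. The union offers 484.6716 and keeps 1200 − 484.6716 = 715.3284.
So by rejecting in round 1, the union gets 715.3284 next round, worth 0.97 × 715.3284 = 693.868548 now.
Offer 627 < 693.868548, so the union rejects.

Reject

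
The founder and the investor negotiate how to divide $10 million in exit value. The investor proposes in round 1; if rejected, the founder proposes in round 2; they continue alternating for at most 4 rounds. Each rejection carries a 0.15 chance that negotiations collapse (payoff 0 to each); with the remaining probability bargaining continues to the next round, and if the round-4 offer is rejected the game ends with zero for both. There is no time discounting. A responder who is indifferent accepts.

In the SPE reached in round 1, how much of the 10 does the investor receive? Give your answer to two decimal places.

2.58

Round 4 (the founder proposes): the investor will accept anything ≥ 0, so the founder offers 0 and keeps 10.
Round 3 (the investor proposes): rejecting gives the founder an expected 0.85 × 10 = 8.5; the investor offers that and keeps 1.5.
Round 2 (the founder proposes): rejecting gives the investor an expected 0.85 × 1.5 = 1.275; the founder offers that and keeps 8.725.
Round 1 (the investor proposes): rejecting gives the founder an expected 0.85 × 8.725 = 7.41625, so the investor offers 7.41625, keeping 2.58375.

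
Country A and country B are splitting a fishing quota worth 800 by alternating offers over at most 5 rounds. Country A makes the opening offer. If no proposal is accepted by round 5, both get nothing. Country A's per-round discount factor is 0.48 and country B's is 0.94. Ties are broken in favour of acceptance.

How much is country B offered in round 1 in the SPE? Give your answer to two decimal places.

Round 5 (country A proposes): rejection yields 0 for country B; country A offers 0 and keeps 800.
Round 4 (country B proposes): country A can get 800 next round, worth 0.48 × 800 = 384 now; country B offers that and keeps 416.
Round 3 (country A proposes): country B can get 416 next round, worth 0.94 × 416 = 391.04 now. Country A offers 391.04 and keeps 800 − 391.04 = 408.96.
Round 2 (country B proposes): country A can get 408.96 next round, worth 0.48 × 408.96 = 196.3008 now. Country B offers 196.3008 and keeps 800 − 196.3008 = 603.6992.
Round 1 (country A proposes): country B can get 603.6992 next round, worth 0.94 × 603.6992 = 567.477248 now, so country A offers 567.477248, keeping 232.522752.

567.48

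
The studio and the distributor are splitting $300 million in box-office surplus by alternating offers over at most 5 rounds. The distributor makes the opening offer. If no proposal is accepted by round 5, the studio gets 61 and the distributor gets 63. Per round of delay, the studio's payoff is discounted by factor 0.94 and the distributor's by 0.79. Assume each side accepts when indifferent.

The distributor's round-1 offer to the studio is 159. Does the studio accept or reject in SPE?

Round 5 (the distributor proposes): the studio gets 61 if talks fail, so the distributor offers 61 and keeps 239.
Round 4 (the studio proposes): the distributor can get 239 next round, worth 0.79 × 239 = 188.81 now. The studio offers 188.81 and keeps 300 − 188.81 = 111.19.
Round 3 (the distributor proposes): the studio can get 111.19 next round, worth 0.94 × 111.19 = 104.5186 now; the distributor offers that and keeps 195.4814.
Round 2 (the studio proposes): the distributor can get 195.4814 next round, worth 0.79 × 195.4814 = 154.430306 now. The studio offers 154.430306 and keeps 300 − 154.430306 = 145.569694.
So by rejecting in round 1, the studio gets 145.569694 next round, worth 0.94 × 145.569694 = 136.83551236 now.
Offer 159 ≥ 136.83551236, so the studio accepts.

Accept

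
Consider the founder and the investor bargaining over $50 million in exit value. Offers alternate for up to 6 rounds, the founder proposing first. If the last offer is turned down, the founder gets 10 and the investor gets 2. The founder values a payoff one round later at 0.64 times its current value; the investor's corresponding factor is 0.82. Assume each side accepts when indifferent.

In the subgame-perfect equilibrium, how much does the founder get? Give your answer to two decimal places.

Round 6 (the investor proposes): the founder gets 10 if talks fail, so the investor offers 10 and keeps 40.
Round 5 (the founder proposes): the investor can get 40 next round, worth 0.82 × 40 = 32.8 now; the founder offers that and keeps 17.2.
Round 4 (the investor proposes): the founder can get 17.2 next round, worth 0.64 × 17.2 = 11.008 now, so the investor offers 11.008, keeping 38.992.
Round 3 (the founder proposes): the investor can get 38.992 next round, worth 0.82 × 38.992 = 31.97344 now, so the founder offers 31.97344, keeping 18.02656.
Round 2 (the investor proposes): the founder can get 18.02656 next round, worth 0.64 × 18.02656 = 11.5369984 now; the investor offers that and keeps 38.4630016.
Round 1 (the founder proposes): the investor can get 38.4630016 next round, worth 0.82 × 38.4630016 = 31.539661312 now, so the founder offers 31.539661312, keeping 18.460338688.

18.46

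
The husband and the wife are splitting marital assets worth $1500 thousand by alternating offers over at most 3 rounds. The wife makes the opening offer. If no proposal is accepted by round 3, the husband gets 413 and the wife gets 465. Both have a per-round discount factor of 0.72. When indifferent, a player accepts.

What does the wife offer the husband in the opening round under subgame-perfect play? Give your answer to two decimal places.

Solve by backward induction from round 3.
Round 3 (the wife proposes): the husband gets 413 if talks fail, so the wife offers 413 and keeps 1087.
Round 2 (the husband proposes): the wife can get 1087 next round, worth 0.72 × 1087 = 782.64 now. The husband offers 782.64 and keeps 1500 − 782.64 = 717.36.
Round 1 (the wife proposes): the husband can get 717.36 next round, worth 0.72 × 717.36 = 516.4992 now. The wife offers 516.4992 and keeps 1500 − 516.4992 = 983.5008.

516.50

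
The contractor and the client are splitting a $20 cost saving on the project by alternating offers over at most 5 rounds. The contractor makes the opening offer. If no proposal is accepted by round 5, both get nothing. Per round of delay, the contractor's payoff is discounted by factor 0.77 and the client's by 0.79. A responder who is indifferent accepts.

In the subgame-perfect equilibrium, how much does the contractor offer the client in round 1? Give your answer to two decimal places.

5.84

Work backward from the last round.
Round 5 (the contractor proposes): the client will accept anything ≥ 0, so the contractor offers 0 and keeps 20.
Round 4 (the client proposes): the contractor can get 20 next round, worth 0.77 × 20 = 15.4 now, so the client offers 15.4, keeping 4.6.
Round 3 (the contractor proposes): the client can get 4.6 next round, worth 0.79 × 4.6 = 3.634 now. The contractor offers 3.634 and keeps 20 − 3.634 = 16.366.
Round 2 (the client proposes): the contractor can get 16.366 next round, worth 0.77 × 16.366 = 12.60182 now, so the client offers 12.60182, keeping 7.39818.
Round 1 (the contractor proposes): the client can get 7.39818 next round, worth 0.79 × 7.39818 = 5.8445622 now. The contractor offers 5.8445622 and keeps 20 − 5.8445622 = 14.1554378.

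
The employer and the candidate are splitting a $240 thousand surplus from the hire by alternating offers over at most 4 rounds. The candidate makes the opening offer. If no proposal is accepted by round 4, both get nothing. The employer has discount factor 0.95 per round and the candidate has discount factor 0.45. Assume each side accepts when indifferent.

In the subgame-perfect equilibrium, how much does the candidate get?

17.13

Solve by backward induction from round 4.
Round 4 (the employer proposes): rejection yields 0 for the candidate; the employer offers 0 and keeps 240.
Round 3 (the candidate proposes): the employer can get 240 next round, worth 0.95 × 240 = 228 now. The candidate offers 228 and keeps 240 − 228 = 12.
Round 2 (the employer proposes): the candidate can get 12 next round, worth 0.45 × 12 = 5.4 now. The employer offers 5.4 and keeps 240 − 5.4 = 234.6.
Round 1 (the candidate proposes): the employer can get 234.6 next round, worth 0.95 × 234.6 = 222.87 now. The candidate offers 222.87 and keeps 240 − 222.87 = 17.13.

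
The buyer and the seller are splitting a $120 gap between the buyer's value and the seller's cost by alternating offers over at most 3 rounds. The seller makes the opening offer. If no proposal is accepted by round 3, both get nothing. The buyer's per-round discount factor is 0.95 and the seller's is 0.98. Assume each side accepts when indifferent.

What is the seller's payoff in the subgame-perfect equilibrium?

117.72

Round 3 (the seller proposes): the buyer will accept anything ≥ 0, so the seller offers 0 and keeps 120.
Round 2 (the buyer proposes): the seller can get 120 next round, worth 0.98 × 120 = 117.6 now. The buyer offers 117.6 and keeps 120 − 117.6 = 2.4.
Round 1 (the seller proposes): the buyer can get 2.4 next round, worth 0.95 × 2.4 = 2.28 now, so the seller offers 2.28, keeping 117.72.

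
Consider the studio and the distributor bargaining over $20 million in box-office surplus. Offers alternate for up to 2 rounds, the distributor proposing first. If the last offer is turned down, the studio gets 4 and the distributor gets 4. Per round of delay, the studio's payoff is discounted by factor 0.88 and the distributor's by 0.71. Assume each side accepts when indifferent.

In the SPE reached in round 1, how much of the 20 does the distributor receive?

Round 2 (the studio proposes): the distributor gets 4 if talks fail, so the studio offers 4 and keeps 16.
Round 1 (the distributor proposes): the studio can get 16 next round, worth 0.88 × 16 = 14.08 now. The distributor offers 14.08 and keeps 20 − 14.08 = 5.92.

5.92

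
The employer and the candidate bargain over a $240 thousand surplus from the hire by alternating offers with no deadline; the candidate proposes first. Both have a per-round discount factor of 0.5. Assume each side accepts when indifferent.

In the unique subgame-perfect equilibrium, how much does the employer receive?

In a stationary SPE each proposer offers the other exactly their discounted continuation value.
If the candidate keeps x when proposing and the employer keeps y when proposing, then x = 240 − 0.5y and y = 240 − 0.5x.
Solving: x = 240(1 − 0.5) / (1 − 0.5·0.5) = 120 / 0.75 = 160.
The employer gets 240 − 160 = 80.

80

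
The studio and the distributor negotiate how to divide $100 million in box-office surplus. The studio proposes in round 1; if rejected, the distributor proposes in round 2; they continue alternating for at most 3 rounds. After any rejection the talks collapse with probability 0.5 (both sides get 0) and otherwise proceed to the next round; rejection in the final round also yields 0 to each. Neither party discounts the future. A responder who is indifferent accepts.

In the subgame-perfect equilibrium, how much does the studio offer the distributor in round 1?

By backward induction:
Round 3 (the studio proposes): rejection yields 0 for the distributor; the studio offers 0 and keeps 100.
Round 2 (the distributor proposes): rejecting gives the studio an expected 0.5 × 100 = 50. The distributor offers 50 and keeps 100 − 50 = 50.
Round 1 (the studio proposes): rejecting gives the distributor an expected 0.5 × 50 = 25, so the studio offers 25, keeping 75.

25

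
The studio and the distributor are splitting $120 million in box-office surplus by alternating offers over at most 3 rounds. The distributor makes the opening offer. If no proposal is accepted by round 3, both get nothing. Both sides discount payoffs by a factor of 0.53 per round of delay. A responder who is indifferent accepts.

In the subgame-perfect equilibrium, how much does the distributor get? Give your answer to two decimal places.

By backward induction:
Round 3 (the distributor proposes): the studio will accept anything ≥ 0, so the distributor offers 0 and keeps 120.
Round 2 (the studio proposes): the distributor can get 120 next round, worth 0.53 × 120 = 63.6 now; the studio offers that and keeps 56.4.
Round 1 (the distributor proposes): the studio can get 56.4 next round, worth 0.53 × 56.4 = 29.892 now; the distributor offers that and keeps 90.108.

90.11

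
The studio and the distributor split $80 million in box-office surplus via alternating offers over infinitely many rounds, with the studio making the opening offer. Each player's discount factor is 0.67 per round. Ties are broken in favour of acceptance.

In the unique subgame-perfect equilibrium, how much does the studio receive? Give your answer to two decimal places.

47.90

When the studio proposes, the distributor accepts any offer worth at least 0.67 times what the distributor would get by proposing next round; and vice versa.
This gives x = 80 − 0.67y and y = 80 − 0.67x, where x and y are each side's share when it proposes.
Hence (1 − 0.67·0.67)x = 80(1 − 0.67), i.e. 0.5511·x = 26.4.
x ≈ 47.9042; the distributor's share is 80 − x ≈ 32.0958.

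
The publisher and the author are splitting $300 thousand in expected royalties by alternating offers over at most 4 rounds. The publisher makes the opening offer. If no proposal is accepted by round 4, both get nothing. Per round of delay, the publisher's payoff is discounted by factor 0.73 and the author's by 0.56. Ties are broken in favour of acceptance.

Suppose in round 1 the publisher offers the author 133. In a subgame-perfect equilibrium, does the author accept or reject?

Accept

Round 4 (the author proposes): the publisher will accept anything ≥ 0, so the author offers 0 and keeps 300.
Round 3 (the publisher proposes): the author can get 300 next round, worth 0.56 × 300 = 168 now; the publisher offers that and keeps 132.
Round 2 (the author proposes): the publisher can get 132 next round, worth 0.73 × 132 = 96.36 now; the author offers that and keeps 203.64.
So by rejecting in round 1, the author gets 203.64 next round, worth 0.56 × 203.64 = 114.0384 now.
Offer 133 ≥ 114.0384, so the author accepts.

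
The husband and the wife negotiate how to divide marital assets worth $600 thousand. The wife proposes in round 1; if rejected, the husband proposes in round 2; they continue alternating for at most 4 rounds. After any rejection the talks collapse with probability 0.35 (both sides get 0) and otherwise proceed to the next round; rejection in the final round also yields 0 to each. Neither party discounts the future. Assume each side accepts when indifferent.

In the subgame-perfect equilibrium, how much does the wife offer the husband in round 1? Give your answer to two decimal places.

301.28

Round 4 (the husband proposes): the wife will accept anything ≥ 0, so the husband offers 0 and keeps 600.
Round 3 (the wife proposes): rejecting gives the husband an expected 0.65 × 600 = 390, so the wife offers 390, keeping 210.
Round 2 (the husband proposes): rejecting gives the wife an expected 0.65 × 210 = 136.5, so the husband offers 136.5, keeping 463.5.
Round 1 (the wife proposes): rejecting gives the husband an expected 0.65 × 463.5 = 301.275. The wife offers 301.275 and keeps 600 − 301.275 = 298.725.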